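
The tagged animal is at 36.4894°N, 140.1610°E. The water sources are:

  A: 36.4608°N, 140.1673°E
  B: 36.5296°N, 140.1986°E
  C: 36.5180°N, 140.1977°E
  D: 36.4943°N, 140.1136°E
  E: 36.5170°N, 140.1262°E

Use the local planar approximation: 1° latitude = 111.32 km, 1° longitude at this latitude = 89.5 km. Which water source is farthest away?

B

Distances from 36.4894°N, 140.1610°E:
A: √((-0.0286·111.32)² + (0.0063·89.5)²) = √(10.136277 + 0.317927) = 3.2333 km
B: √((0.0402·111.32)² + (0.0376·89.5)²) = √(20.026198 + 11.324571) = 5.5992 km
C: √((0.0286·111.32)² + (0.0367·89.5)²) = √(10.136277 + 10.788926) = 4.5744 km
D: √((0.0049·111.32)² + (-0.0474·89.5)²) = √(0.297535 + 17.997109) = 4.2772 km
E: √((0.0276·111.32)² + (-0.0348·89.5)²) = √(9.439838 + 9.700733) = 4.3750 km
Maximum: B at 5.5992 km.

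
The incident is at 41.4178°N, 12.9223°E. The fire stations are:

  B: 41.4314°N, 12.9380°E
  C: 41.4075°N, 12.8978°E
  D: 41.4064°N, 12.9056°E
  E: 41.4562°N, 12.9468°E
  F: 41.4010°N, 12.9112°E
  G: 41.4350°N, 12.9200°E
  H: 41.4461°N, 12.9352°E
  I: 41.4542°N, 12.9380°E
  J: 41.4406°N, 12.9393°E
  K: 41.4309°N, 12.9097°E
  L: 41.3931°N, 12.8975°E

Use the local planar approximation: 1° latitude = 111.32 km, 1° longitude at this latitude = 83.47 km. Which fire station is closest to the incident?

Distances from 41.4178°N, 12.9223°E:
B: √((0.0136·111.32)² + (0.0157·83.47)²) = √(2.292051 + 1.717355) = 2.0024 km
C: √((-0.0103·111.32)² + (-0.0245·83.47)²) = √(1.314682 + 4.182086) = 2.3445 km
D: √((-0.0114·111.32)² + (-0.0167·83.47)²) = √(1.610483 + 1.943094) = 1.8851 km
E: √((0.0384·111.32)² + (0.0245·83.47)²) = √(18.272957 + 4.182086) = 4.7387 km
F: √((-0.0168·111.32)² + (-0.0111·83.47)²) = √(3.497558 + 0.858434) = 2.0871 km
G: √((0.0172·111.32)² + (-0.0023·83.47)²) = √(3.666091 + 0.036857) = 1.9243 km
H: √((0.0283·111.32)² + (0.0129·83.47)²) = √(9.924743 + 1.159419) = 3.3293 km
I: √((0.0364·111.32)² + (0.0157·83.47)²) = √(16.419093 + 1.717355) = 4.2587 km
J: √((0.0228·111.32)² + (0.0170·83.47)²) = √(6.441931 + 2.013533) = 2.9078 km
K: √((0.0131·111.32)² + (-0.0126·83.47)²) = √(2.126616 + 1.106119) = 1.7980 km
L: √((-0.0247·111.32)² + (-0.0248·83.47)²) = √(7.560322 + 4.285132) = 3.4417 km
Minimum: K at 1.7980 km.

K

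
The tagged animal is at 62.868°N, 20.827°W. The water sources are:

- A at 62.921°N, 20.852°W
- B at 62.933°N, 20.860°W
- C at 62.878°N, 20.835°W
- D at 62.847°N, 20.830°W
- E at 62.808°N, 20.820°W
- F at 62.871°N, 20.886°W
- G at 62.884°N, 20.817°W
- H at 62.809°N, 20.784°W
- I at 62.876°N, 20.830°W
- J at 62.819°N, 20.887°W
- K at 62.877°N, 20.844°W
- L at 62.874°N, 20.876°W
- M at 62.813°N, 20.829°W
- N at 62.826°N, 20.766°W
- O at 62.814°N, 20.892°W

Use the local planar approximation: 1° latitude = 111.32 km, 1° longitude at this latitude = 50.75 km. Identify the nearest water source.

I

Distances from 62.868°N, 20.827°W:
A: √((0.053·111.32)² + (-0.025·50.75)²) = √(34.80953 + 1.60973) = 6.035 km
B: √((0.065·111.32)² + (-0.033·50.75)²) = √(52.35680 + 2.80479) = 7.427 km
C: √((0.010·111.32)² + (-0.008·50.75)²) = √(1.23921 + 0.16484) = 1.185 km
D: √((-0.021·111.32)² + (-0.003·50.75)²) = √(5.46493 + 0.02318) = 2.343 km
E: √((-0.060·111.32)² + (0.007·50.75)²) = √(44.61171 + 0.12620) = 6.689 km
F: √((0.003·111.32)² + (-0.059·50.75)²) = √(0.11153 + 8.96553) = 3.013 km
G: √((0.016·111.32)² + (0.010·50.75)²) = √(3.17239 + 0.25756) = 1.852 km
H: √((-0.059·111.32)² + (0.043·50.75)²) = √(43.13705 + 4.76222) = 6.921 km
I: √((0.008·111.32)² + (-0.003·50.75)²) = √(0.79310 + 0.02318) = 0.903 km
J: √((-0.049·111.32)² + (-0.060·50.75)²) = √(29.75353 + 9.27202) = 6.247 km
K: √((0.009·111.32)² + (-0.017·50.75)²) = √(1.00376 + 0.74434) = 1.322 km
L: √((0.006·111.32)² + (-0.049·50.75)²) = √(0.44612 + 6.18393) = 2.575 km
M: √((-0.055·111.32)² + (-0.002·50.75)²) = √(37.48623 + 0.01030) = 6.123 km
N: √((-0.042·111.32)² + (0.061·50.75)²) = √(21.85974 + 9.58367) = 5.607 km
O: √((-0.054·111.32)² + (-0.065·50.75)²) = √(36.13549 + 10.88175) = 6.857 km
Minimum: I at 0.903 km.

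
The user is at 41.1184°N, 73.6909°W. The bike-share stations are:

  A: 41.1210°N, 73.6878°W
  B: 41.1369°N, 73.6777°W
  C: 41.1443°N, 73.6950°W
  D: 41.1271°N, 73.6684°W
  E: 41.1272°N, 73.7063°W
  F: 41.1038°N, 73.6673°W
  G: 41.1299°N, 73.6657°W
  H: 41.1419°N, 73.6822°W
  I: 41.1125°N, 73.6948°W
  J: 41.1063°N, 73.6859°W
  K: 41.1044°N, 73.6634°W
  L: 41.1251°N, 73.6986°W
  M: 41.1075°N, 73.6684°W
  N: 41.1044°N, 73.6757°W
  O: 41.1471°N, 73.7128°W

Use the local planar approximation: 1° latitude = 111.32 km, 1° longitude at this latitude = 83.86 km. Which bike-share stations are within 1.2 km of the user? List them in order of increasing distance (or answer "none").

Distances from 41.1184°N, 73.6909°W:
A: √((0.0026·111.32)² + (0.0031·83.86)²) = √(0.083771 + 0.067582) = 0.3890 km
B: √((0.0185·111.32)² + (0.0132·83.86)²) = √(4.241211 + 1.225343) = 2.3381 km
C: √((0.0259·111.32)² + (-0.0041·83.86)²) = √(8.312773 + 0.118216) = 2.9036 km
D: √((0.0087·111.32)² + (0.0225·83.86)²) = √(0.937961 + 3.560203) = 2.1209 km
E: √((0.0088·111.32)² + (-0.0154·83.86)²) = √(0.959648 + 1.667828) = 1.6209 km
F: √((-0.0146·111.32)² + (0.0236·83.86)²) = √(2.641509 + 3.916821) = 2.5609 km
G: √((0.0115·111.32)² + (0.0252·83.86)²) = √(1.638861 + 4.465919) = 2.4708 km
H: √((0.0235·111.32)² + (0.0087·83.86)²) = √(6.843561 + 0.532290) = 2.7159 km
I: √((-0.0059·111.32)² + (-0.0039·83.86)²) = √(0.431370 + 0.106964) = 0.7337 km
J: √((-0.0121·111.32)² + (0.0050·83.86)²) = √(1.814334 + 0.175812) = 1.4107 km
K: √((-0.0140·111.32)² + (0.0275·83.86)²) = √(2.428860 + 5.318328) = 2.7834 km
L: √((0.0067·111.32)² + (-0.0077·83.86)²) = √(0.556283 + 0.416957) = 0.9865 km
M: √((-0.0109·111.32)² + (0.0225·83.86)²) = √(1.472310 + 3.560203) = 2.2433 km
N: √((-0.0140·111.32)² + (0.0152·83.86)²) = √(2.428860 + 1.624789) = 2.0134 km
O: √((0.0287·111.32)² + (-0.0219·83.86)²) = √(10.207284 + 3.372857) = 3.6851 km
Threshold 1.2 km: A (0.3890 km), I (0.7337 km), L (0.9865 km) are within range.

A, I, L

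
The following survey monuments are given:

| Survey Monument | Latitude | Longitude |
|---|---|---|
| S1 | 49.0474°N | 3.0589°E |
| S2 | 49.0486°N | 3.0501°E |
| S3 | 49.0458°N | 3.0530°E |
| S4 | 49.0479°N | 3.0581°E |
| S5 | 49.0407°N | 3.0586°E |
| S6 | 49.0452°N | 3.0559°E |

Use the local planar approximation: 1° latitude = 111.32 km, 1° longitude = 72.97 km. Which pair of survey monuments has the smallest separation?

Pairwise distances:
S1–S4: √((0.0005·111.32)² + (-0.0008·72.97)²) = √(0.003098 + 0.003408) = 0.0807 km
S3–S6: √((-0.0006·111.32)² + (0.0029·72.97)²) = √(0.004461 + 0.044780) = 0.2219 km
S1–S6: √((-0.0022·111.32)² + (-0.0030·72.97)²) = √(0.059978 + 0.047922) = 0.3285 km
S4–S6: √((-0.0027·111.32)² + (-0.0022·72.97)²) = √(0.090339 + 0.025771) = 0.3407 km
S2–S3: √((-0.0028·111.32)² + (0.0029·72.97)²) = √(0.097154 + 0.044780) = 0.3767 km
S3–S4: √((0.0021·111.32)² + (0.0051·72.97)²) = √(0.054649 + 0.138493) = 0.4395 km
S1–S3: √((-0.0016·111.32)² + (-0.0059·72.97)²) = √(0.031724 + 0.185350) = 0.4659 km
S5–S6: √((0.0045·111.32)² + (-0.0027·72.97)²) = √(0.250941 + 0.038816) = 0.5383 km
S2–S6: √((-0.0034·111.32)² + (0.0058·72.97)²) = √(0.143253 + 0.179120) = 0.5678 km
S2–S4: √((-0.0007·111.32)² + (0.0080·72.97)²) = √(0.006072 + 0.340776) = 0.5889 km
S1–S2: √((0.0012·111.32)² + (-0.0088·72.97)²) = √(0.017845 + 0.412339) = 0.6559 km
S3–S5: √((-0.0051·111.32)² + (0.0056·72.97)²) = √(0.322320 + 0.166980) = 0.6995 km
S1–S5: √((-0.0067·111.32)² + (-0.0003·72.97)²) = √(0.556283 + 0.000479) = 0.7462 km
S4–S5: √((-0.0072·111.32)² + (0.0005·72.97)²) = √(0.642409 + 0.001331) = 0.8023 km
S2–S5: √((-0.0079·111.32)² + (0.0085·72.97)²) = √(0.773394 + 0.384704) = 1.0761 km
Closest pair: S1–S4 at 0.0807 km.

S1 and S4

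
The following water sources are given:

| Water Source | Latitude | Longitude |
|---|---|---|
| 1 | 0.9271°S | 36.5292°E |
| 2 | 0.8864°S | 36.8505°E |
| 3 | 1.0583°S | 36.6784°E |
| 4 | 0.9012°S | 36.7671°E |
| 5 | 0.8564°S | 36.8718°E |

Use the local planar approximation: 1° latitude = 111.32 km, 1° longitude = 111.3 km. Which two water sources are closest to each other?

2 and 5

Pairwise distances:
1–2: √((0.0407·111.32)² + (0.3213·111.3)²) = √(20.527460 + 1278.826949) = 36.0466 km
1–3: √((-0.1312·111.32)² + (0.1492·111.3)²) = √(213.311400 + 275.757908) = 22.1149 km
1–4: √((0.0259·111.32)² + (0.2379·111.3)²) = √(8.312773 + 701.098782) = 26.6348 km
1–5: √((0.0707·111.32)² + (0.3426·111.3)²) = √(61.942000 + 1454.002141) = 38.9351 km
2–3: √((-0.1719·111.32)² + (-0.1721·111.3)²) = √(366.182975 + 366.903681) = 27.0756 km
2–4: √((-0.0148·111.32)² + (-0.0834·111.3)²) = √(2.714375 + 86.163321) = 9.4275 km
2–5: √((0.0300·111.32)² + (0.0213·111.3)²) = √(11.152928 + 5.620171) = 4.0955 km
3–4: √((0.1571·111.32)² + (0.0887·111.3)²) = √(305.843155 + 97.462505) = 20.0825 km
3–5: √((0.2019·111.32)² + (0.1934·111.3)²) = √(505.148460 + 463.343706) = 31.1206 km
4–5: √((0.0448·111.32)² + (0.1047·111.3)²) = √(24.871525 + 135.794973) = 12.6754 km
Closest pair: 2–5 at 4.0955 km.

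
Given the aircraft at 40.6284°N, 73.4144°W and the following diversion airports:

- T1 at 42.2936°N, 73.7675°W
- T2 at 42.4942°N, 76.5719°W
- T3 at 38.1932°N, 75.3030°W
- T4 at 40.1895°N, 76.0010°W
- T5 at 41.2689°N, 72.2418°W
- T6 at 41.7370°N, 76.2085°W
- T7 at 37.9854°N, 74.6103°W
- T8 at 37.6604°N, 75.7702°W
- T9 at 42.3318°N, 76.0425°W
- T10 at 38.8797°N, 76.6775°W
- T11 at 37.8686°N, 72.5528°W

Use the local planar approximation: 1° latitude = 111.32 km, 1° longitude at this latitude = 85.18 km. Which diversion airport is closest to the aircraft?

Distances from 40.6284°N, 73.4144°W:
T1: √((1.6652·111.32)² + (-0.3531·85.18)²) = √(34362.060627 + 904.629418) = 187.7943 km
T2: √((1.8658·111.32)² + (-3.1575·85.18)²) = √(43139.645583 + 72337.249249) = 339.8189 km
T3: √((-2.4352·111.32)² + (-1.8886·85.18)²) = √(73487.870964 + 25879.461910) = 315.2258 km
T4: √((-0.4389·111.32)² + (-2.5866·85.18)²) = √(2387.138169 + 48543.805380) = 225.6789 km
T5: √((0.6405·111.32)² + (1.1726·85.18)²) = √(5083.755596 + 9976.427508) = 122.7199 km
T6: √((1.1086·111.32)² + (-2.7941·85.18)²) = √(15229.868161 + 56644.684490) = 268.0943 km
T7: √((-2.6430·111.32)² + (-1.1959·85.18)²) = √(86564.678736 + 10376.837200) = 311.3543 km
T8: √((-2.9680·111.32)² + (-2.3558·85.18)²) = √(109162.679813 + 40267.262548) = 386.5617 km
T9: √((1.7034·111.32)² + (-2.6281·85.18)²) = √(35956.687955 + 50113.997150) = 293.3781 km
T10: √((-1.7487·111.32)² + (-3.2631·85.18)²) = √(37894.572795 + 77256.679463) = 339.3394 km
T11: √((-2.7598·111.32)² + (0.8616·85.18)²) = √(94384.703517 + 5386.251798) = 315.8654 km
Minimum: T5 at 122.7199 km.

T5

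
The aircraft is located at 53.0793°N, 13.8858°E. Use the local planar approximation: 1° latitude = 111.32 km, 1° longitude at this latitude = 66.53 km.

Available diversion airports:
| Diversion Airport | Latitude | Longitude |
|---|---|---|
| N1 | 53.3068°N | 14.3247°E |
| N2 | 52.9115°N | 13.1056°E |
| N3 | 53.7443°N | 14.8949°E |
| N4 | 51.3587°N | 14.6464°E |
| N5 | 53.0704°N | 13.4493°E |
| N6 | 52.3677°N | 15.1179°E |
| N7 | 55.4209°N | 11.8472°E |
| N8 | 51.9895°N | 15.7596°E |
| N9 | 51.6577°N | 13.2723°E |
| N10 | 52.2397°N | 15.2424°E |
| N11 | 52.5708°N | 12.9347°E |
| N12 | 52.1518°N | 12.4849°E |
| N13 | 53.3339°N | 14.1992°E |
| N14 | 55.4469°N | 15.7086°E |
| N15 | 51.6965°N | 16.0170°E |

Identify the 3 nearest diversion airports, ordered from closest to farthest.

Distances from 53.0793°N, 13.8858°E:
N1: √((0.2275·111.32)² + (0.4389·66.53)²) = √(641.370820 + 852.640993) = 38.6524 km
N2: √((-0.1678·111.32)² + (-0.7802·66.53)²) = √(348.923571 + 2694.306128) = 55.1655 km
N3: √((0.6650·111.32)² + (1.0091·66.53)²) = √(5480.115173 + 4507.165021) = 99.9364 km
N4: √((-1.7206·111.32)² + (0.7606·66.53)²) = √(36686.495919 + 2560.635069) = 198.1089 km
N5: √((-0.0089·111.32)² + (-0.4365·66.53)²) = √(0.981582 + 843.341638) = 29.0572 km
N6: √((-0.7116·111.32)² + (1.2321·66.53)²) = √(6275.065655 + 6719.345338) = 113.9930 km
N7: √((2.3416·111.32)² + (-2.0386·66.53)²) = √(67947.239012 + 18394.970117) = 293.8404 km
N8: √((-1.0898·111.32)² + (1.8738·66.53)²) = √(14717.701907 + 15541.091454) = 173.9505 km
N9: √((-1.4216·111.32)² + (-0.6135·66.53)²) = √(25043.857554 + 1665.958509) = 163.4314 km
N10: √((-0.8396·111.32)² + (1.3566·66.53)²) = √(8735.570140 + 8145.892460) = 129.9287 km
N11: √((-0.5085·111.32)² + (-0.9511·66.53)²) = √(3204.264143 + 4003.938611) = 84.9011 km
N12: √((-0.9275·111.32)² + (-1.4009·66.53)²) = √(10660.417950 + 8686.589876) = 139.0935 km
N13: √((0.2546·111.32)² + (0.3134·66.53)²) = √(803.273045 + 434.743434) = 35.1855 km
N14: √((2.3676·111.32)² + (1.8228·66.53)²) = √(69464.523013 + 14706.627306) = 290.1226 km
N15: √((-1.3828·111.32)² + (2.1312·66.53)²) = √(23695.459617 + 20104.045656) = 209.2833 km
Sorted: N5 (29.0572 km) < N13 (35.1855 km) < N1 (38.6524 km) < N2 (55.1655 km) < N11 (84.9011 km) < …

N5, N13, N1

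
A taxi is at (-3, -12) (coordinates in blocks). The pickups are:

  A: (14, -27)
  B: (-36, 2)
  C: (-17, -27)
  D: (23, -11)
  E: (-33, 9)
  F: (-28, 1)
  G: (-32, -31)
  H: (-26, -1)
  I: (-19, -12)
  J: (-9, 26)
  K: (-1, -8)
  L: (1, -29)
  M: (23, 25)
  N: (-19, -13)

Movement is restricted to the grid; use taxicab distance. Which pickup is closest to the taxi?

K

Distances from (-3, -12):
A: 32 blocks
B: 47 blocks
C: 29 blocks
D: 27 blocks
E: 51 blocks
F: 38 blocks
G: 48 blocks
H: 34 blocks
I: 16 blocks
J: 44 blocks
K: 6 blocks
L: 21 blocks
M: 63 blocks
N: 17 blocks
Minimum: K at 6 blocks.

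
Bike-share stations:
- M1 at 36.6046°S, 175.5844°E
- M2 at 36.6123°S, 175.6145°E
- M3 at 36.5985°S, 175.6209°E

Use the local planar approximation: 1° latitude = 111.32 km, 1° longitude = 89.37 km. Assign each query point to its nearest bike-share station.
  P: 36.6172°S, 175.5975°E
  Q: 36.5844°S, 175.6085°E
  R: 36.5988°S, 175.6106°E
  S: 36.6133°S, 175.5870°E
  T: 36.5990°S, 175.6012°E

P→M2; Q→M3; R→M3; S→M1; T→M1

P at 36.6172°S, 175.5975°E:
  M1: √((0.0126·111.32)² + (-0.0131·89.37)²) = √(1.967377 + 1.370649) = 1.8270 km
  M2: √((0.0049·111.32)² + (0.0170·89.37)²) = √(0.297535 + 2.308242) = 1.6142 km
  M3: √((0.0187·111.32)² + (0.0234·89.37)²) = √(4.333408 + 4.373360) = 2.9507 km
  → nearest: M2 (1.6142 km)
Q at 36.5844°S, 175.6085°E:
  M1: √((-0.0202·111.32)² + (-0.0241·89.37)²) = √(5.056490 + 4.638928) = 3.1137 km
  M2: √((-0.0279·111.32)² + (0.0060·89.37)²) = √(9.646168 + 0.287532) = 3.1518 km
  M3: √((-0.0141·111.32)² + (0.0124·89.37)²) = √(2.463682 + 1.228081) = 1.9214 km
  → nearest: M3 (1.9214 km)
R at 36.5988°S, 175.6106°E:
  M1: √((-0.0058·111.32)² + (-0.0262·89.37)²) = √(0.416872 + 5.482594) = 2.4289 km
  M2: √((-0.0135·111.32)² + (0.0039·89.37)²) = √(2.258468 + 0.121482) = 1.5427 km
  M3: √((0.0003·111.32)² + (0.0103·89.37)²) = √(0.001115 + 0.847341) = 0.9211 km
  → nearest: M3 (0.9211 km)
S at 36.6133°S, 175.5870°E:
  M1: √((0.0087·111.32)² + (-0.0026·89.37)²) = √(0.937961 + 0.053992) = 0.9960 km
  M2: √((0.0010·111.32)² + (0.0275·89.37)²) = √(0.012392 + 6.040166) = 2.4602 km
  M3: √((0.0148·111.32)² + (0.0339·89.37)²) = √(2.714375 + 9.178737) = 3.4486 km
  → nearest: M1 (0.9960 km)
T at 36.5990°S, 175.6012°E:
  M1: √((-0.0056·111.32)² + (-0.0168·89.37)²) = √(0.388618 + 2.254250) = 1.6257 km
  M2: √((-0.0133·111.32)² + (0.0133·89.37)²) = √(2.192046 + 1.412820) = 1.8986 km
  M3: √((0.0005·111.32)² + (0.0197·89.37)²) = √(0.003098 + 3.099674) = 1.7615 km
  → nearest: M1 (1.6257 km)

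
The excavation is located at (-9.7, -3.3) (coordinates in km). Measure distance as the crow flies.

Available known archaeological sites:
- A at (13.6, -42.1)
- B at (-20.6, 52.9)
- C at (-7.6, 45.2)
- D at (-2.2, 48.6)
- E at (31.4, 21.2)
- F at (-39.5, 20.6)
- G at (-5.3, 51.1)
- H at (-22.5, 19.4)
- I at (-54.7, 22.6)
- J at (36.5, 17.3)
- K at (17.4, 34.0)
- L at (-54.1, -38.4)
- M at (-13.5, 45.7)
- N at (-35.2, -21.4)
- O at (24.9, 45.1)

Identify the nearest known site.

Distances from (-9.7, -3.3):
A: 45.3 km
B: 57.2 km
C: 48.5 km
D: 52.4 km
E: 47.8 km
F: 38.2 km
G: 54.6 km
H: 26.1 km
I: 51.9 km
J: 50.6 km
K: 46.1 km
L: 56.6 km
M: 49.1 km
N: 31.3 km
O: 59.5 km
Minimum: H at 26.1 km.

H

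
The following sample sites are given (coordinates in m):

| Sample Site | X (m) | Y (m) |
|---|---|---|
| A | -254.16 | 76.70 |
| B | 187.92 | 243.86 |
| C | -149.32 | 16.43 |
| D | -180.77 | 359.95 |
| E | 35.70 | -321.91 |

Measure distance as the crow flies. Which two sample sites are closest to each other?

Pairwise distances:
A–B: √((442.08)² + (167.16)²) = √(195434.7264 + 27942.4656) = 472.63 m
A–C: √((104.84)² + (-60.27)²) = √(10991.4256 + 3632.4729) = 120.93 m
A–D: √((73.39)² + (283.25)²) = √(5386.0921 + 80230.5625) = 292.60 m
A–E: √((289.86)² + (-398.61)²) = √(84018.8196 + 158889.9321) = 492.86 m
B–C: √((-337.24)² + (-227.43)²) = √(113730.8176 + 51724.4049) = 406.76 m
B–D: √((-368.69)² + (116.09)²) = √(135932.3161 + 13476.8881) = 386.53 m
B–E: √((-152.22)² + (-565.77)²) = √(23170.9284 + 320095.6929) = 585.89 m
C–D: √((-31.45)² + (343.52)²) = √(989.1025 + 118005.9904) = 344.96 m
C–E: √((185.02)² + (-338.34)²) = √(34232.4004 + 114473.9556) = 385.62 m
D–E: √((216.47)² + (-681.86)²) = √(46859.2609 + 464933.0596) = 715.40 m
Closest pair: A–C at 120.93 m.

A and C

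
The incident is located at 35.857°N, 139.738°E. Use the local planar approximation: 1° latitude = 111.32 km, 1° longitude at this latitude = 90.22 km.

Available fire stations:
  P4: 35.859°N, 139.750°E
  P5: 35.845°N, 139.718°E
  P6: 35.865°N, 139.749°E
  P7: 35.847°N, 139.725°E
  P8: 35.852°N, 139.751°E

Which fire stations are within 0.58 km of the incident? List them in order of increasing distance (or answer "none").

none

Distances from 35.857°N, 139.738°E:
P4: 1.105 km
P5: 2.245 km
P6: 1.333 km
P7: 1.617 km
P8: 1.298 km
Threshold 0.58 km: none within range.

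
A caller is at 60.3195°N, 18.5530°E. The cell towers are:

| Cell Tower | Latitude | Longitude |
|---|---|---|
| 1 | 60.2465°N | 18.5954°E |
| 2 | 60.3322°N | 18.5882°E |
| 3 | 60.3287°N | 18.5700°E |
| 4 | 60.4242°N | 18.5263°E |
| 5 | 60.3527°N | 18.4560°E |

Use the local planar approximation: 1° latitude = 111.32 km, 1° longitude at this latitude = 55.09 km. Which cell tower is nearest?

Distances from 60.3195°N, 18.5530°E:
1: √((-0.0730·111.32)² + (0.0424·55.09)²) = √(66.037727 + 5.456036) = 8.4554 km
2: √((0.0127·111.32)² + (0.0352·55.09)²) = √(1.998729 + 3.760373) = 2.3998 km
3: √((0.0092·111.32)² + (0.0170·55.09)²) = √(1.048871 + 0.877088) = 1.3878 km
4: √((0.1047·111.32)² + (-0.0267·55.09)²) = √(135.843780 + 2.163556) = 11.7477 km
5: √((0.0332·111.32)² + (-0.0970·55.09)²) = √(13.659115 + 28.555450) = 6.4973 km
Minimum: 3 at 1.3878 km.

3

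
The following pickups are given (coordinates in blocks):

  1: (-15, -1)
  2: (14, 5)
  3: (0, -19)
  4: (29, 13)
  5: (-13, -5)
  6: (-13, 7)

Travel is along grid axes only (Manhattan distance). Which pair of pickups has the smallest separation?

Pairwise distances:
1–2: |29| + |6| = 29 + 6 = 35 blocks
1–3: |15| + |-18| = 15 + 18 = 33 blocks
1–4: |44| + |14| = 44 + 14 = 58 blocks
1–5: |2| + |-4| = 2 + 4 = 6 blocks
1–6: |2| + |8| = 2 + 8 = 10 blocks
2–3: |-14| + |-24| = 14 + 24 = 38 blocks
2–4: |15| + |8| = 15 + 8 = 23 blocks
2–5: |-27| + |-10| = 27 + 10 = 37 blocks
2–6: |-27| + |2| = 27 + 2 = 29 blocks
3–4: |29| + |32| = 29 + 32 = 61 blocks
3–5: |-13| + |14| = 13 + 14 = 27 blocks
3–6: |-13| + |26| = 13 + 26 = 39 blocks
4–5: |-42| + |-18| = 42 + 18 = 60 blocks
4–6: |-42| + |-6| = 42 + 6 = 48 blocks
5–6: |0| + |12| = 0 + 12 = 12 blocks
Closest pair: 1–5 at 6 blocks.

1 and 5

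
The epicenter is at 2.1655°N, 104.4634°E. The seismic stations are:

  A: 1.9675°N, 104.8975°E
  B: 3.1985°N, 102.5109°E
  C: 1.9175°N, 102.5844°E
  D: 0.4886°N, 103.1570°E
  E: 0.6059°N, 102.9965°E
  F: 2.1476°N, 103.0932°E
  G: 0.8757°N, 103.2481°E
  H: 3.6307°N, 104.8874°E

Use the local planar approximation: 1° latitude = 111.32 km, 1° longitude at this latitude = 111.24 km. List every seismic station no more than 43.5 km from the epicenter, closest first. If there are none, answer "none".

Distances from 2.1655°N, 104.4634°E:
A: √((-0.1980·111.32)² + (0.4341·111.24)²) = √(485.821551 + 2331.854949) = 53.0818 km
B: √((1.0330·111.32)² + (-1.9525·111.24)²) = √(13223.518841 + 47174.145855) = 245.7594 km
C: √((-0.2480·111.32)² + (-1.8790·111.24)²) = √(762.166326 + 43689.343678) = 210.8353 km
D: √((-1.6769·111.32)² + (-1.3064·111.24)²) = √(34846.625243 + 21119.046375) = 236.5706 km
E: √((-1.5596·111.32)² + (-1.4669·111.24)²) = √(30142.054334 + 26627.045324) = 238.2627 km
F: √((-0.0179·111.32)² + (-1.3702·111.24)²) = √(3.970566 + 23232.175873) = 152.4341 km
G: √((-1.2898·111.32)² + (-1.2153·111.24)²) = √(20615.370318 + 18276.328529) = 197.2098 km
H: √((1.4652·111.32)² + (0.4240·111.24)²) = √(26603.588114 + 2224.608916) = 169.7887 km
Threshold 43.5 km: none within range.

none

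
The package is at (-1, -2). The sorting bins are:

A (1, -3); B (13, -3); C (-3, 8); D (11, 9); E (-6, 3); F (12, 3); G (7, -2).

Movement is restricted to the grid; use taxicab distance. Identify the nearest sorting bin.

A

Distances from (-1, -2):
A: |2| + |-1| = 2 + 1 = 3
B: |14| + |-1| = 14 + 1 = 15
C: |-2| + |10| = 2 + 10 = 12
D: |12| + |11| = 12 + 11 = 23
E: |-5| + |5| = 5 + 5 = 10
F: |13| + |5| = 13 + 5 = 18
G: |8| + |0| = 8 + 0 = 8
Minimum: A at 3.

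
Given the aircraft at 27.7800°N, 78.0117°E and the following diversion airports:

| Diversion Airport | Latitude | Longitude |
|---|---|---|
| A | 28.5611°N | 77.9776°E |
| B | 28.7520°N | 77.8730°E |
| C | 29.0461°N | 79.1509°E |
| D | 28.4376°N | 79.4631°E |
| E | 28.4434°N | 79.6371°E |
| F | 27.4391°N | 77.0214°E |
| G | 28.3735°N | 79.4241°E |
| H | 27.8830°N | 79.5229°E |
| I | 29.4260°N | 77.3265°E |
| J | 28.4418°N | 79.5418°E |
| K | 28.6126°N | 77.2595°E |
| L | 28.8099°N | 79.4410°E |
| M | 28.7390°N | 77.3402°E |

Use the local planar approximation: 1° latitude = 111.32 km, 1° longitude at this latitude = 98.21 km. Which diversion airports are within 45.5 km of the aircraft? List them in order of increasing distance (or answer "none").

none

Distances from 27.7800°N, 78.0117°E:
A: √((0.7811·111.32)² + (-0.0341·98.21)²) = √(7560.659347 + 11.215540) = 87.0165 km
B: √((0.9720·111.32)² + (-0.1387·98.21)²) = √(11707.897865 + 185.551446) = 109.0571 km
C: √((1.2661·111.32)² + (1.1392·98.21)²) = √(19864.718399 + 12517.320569) = 179.9501 km
D: √((0.6576·111.32)² + (1.4514·98.21)²) = √(5358.830301 + 20318.220053) = 160.2406 km
E: √((0.6634·111.32)² + (1.6254·98.21)²) = √(5453.776418 + 25481.907385) = 175.8854 km
F: √((-0.3409·111.32)² + (-0.9903·98.21)²) = √(1440.125690 + 9458.994658) = 104.3989 km
G: √((0.5935·111.32)² + (1.4124·98.21)²) = √(4365.036121 + 19240.964569) = 153.6424 km
H: √((0.1030·111.32)² + (1.5112·98.21)²) = √(131.468239 + 22026.997977) = 148.8572 km
I: √((1.6460·111.32)² + (-0.6852·98.21)²) = √(33574.229679 + 4528.414066) = 195.1990 km
J: √((0.6618·111.32)² + (1.5301·98.21)²) = √(5427.501110 + 22581.409807) = 167.3586 km
K: √((0.8326·111.32)² + (-0.7522·98.21)²) = √(8590.515157 + 5457.303163) = 118.5235 km
L: √((1.0299·111.32)² + (1.4293·98.21)²) = √(13144.271215 + 19704.172892) = 181.2414 km
M: √((0.9590·111.32)² + (-0.6715·98.21)²) = √(11396.817915 + 4349.140682) = 125.4829 km
Threshold 45.5 km: none within range.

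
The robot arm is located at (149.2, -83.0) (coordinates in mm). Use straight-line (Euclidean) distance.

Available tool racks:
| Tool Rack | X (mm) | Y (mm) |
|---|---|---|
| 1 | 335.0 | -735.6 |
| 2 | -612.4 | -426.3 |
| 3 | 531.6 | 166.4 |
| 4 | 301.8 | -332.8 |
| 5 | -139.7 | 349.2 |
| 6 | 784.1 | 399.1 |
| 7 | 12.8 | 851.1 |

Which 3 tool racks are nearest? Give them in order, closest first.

4, 3, 5

Distances from (149.2, -83.0):
1: √((185.8)² + (-652.6)²) = √(34521.640 + 425886.760) = 678.5 mm
2: √((-761.6)² + (-343.3)²) = √(580034.560 + 117854.890) = 835.4 mm
3: √((382.4)² + (249.4)²) = √(146229.760 + 62200.360) = 456.5 mm
4: √((152.6)² + (-249.8)²) = √(23286.760 + 62400.040) = 292.7 mm
5: √((-288.9)² + (432.2)²) = √(83463.210 + 186796.840) = 519.9 mm
6: √((634.9)² + (482.1)²) = √(403098.010 + 232420.410) = 797.2 mm
7: √((-136.4)² + (934.1)²) = √(18604.960 + 872542.810) = 944.0 mm
Sorted: 4 (292.7 mm) < 3 (456.5 mm) < 5 (519.9 mm) < 1 (678.5 mm) < 6 (797.2 mm) < …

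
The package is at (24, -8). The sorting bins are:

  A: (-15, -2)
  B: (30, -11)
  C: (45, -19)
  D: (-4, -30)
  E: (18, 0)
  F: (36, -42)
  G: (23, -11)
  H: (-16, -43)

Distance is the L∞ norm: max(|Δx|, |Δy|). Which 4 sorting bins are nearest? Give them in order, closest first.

G, B, E, C

Distances from (24, -8):
A: max(|-39|, |6|) = 39
B: max(|6|, |-3|) = 6
C: max(|21|, |-11|) = 21
D: max(|-28|, |-22|) = 28
E: max(|-6|, |8|) = 8
F: max(|12|, |-34|) = 34
G: max(|-1|, |-3|) = 3
H: max(|-40|, |-35|) = 40
Sorted: G (3) < B (6) < E (8) < C (21) < D (28) < F (34) < …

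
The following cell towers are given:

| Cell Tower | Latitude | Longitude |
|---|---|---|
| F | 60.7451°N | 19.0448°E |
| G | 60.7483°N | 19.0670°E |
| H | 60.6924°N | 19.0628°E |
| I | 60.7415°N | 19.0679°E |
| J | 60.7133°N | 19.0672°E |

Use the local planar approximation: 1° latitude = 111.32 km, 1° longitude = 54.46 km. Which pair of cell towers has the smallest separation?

G and I

Pairwise distances:
F–G: 1.2604 km
F–H: 5.9479 km
F–I: 1.3203 km
F–J: 3.7443 km
G–H: 6.2270 km
G–I: 0.7586 km
G–J: 3.8962 km
H–I: 5.4729 km
H–J: 2.3389 km
I–J: 3.1395 km
Closest pair: G–I at 0.7586 km.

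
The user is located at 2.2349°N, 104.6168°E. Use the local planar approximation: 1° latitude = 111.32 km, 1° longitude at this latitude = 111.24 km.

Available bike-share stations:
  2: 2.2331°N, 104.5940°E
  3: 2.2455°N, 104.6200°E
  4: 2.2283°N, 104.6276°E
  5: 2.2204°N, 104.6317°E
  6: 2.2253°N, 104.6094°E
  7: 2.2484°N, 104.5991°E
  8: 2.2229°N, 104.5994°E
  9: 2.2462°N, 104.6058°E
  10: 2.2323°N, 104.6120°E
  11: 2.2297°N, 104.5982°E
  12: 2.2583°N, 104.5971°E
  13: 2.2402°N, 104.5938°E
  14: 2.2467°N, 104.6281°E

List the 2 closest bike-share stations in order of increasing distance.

10, 3

Distances from 2.2349°N, 104.6168°E:
2: √((-0.0018·111.32)² + (-0.0228·111.24)²) = √(0.040151 + 6.432676) = 2.5442 km
3: √((0.0106·111.32)² + (0.0032·111.24)²) = √(1.392381 + 0.126713) = 1.2325 km
4: √((-0.0066·111.32)² + (0.0108·111.24)²) = √(0.539802 + 1.443343) = 1.4082 km
5: √((-0.0145·111.32)² + (0.0149·111.24)²) = √(2.605448 + 2.747227) = 2.3136 km
6: √((-0.0096·111.32)² + (-0.0074·111.24)²) = √(1.142060 + 0.677619) = 1.3490 km
7: √((0.0135·111.32)² + (-0.0177·111.24)²) = √(2.258468 + 3.876756) = 2.4769 km
8: √((-0.0120·111.32)² + (-0.0174·111.24)²) = √(1.784469 + 3.746454) = 2.3518 km
9: √((0.0113·111.32)² + (-0.0110·111.24)²) = √(1.582353 + 1.497295) = 1.7549 km
10: √((-0.0026·111.32)² + (-0.0048·111.24)²) = √(0.083771 + 0.285105) = 0.6074 km
11: √((-0.0052·111.32)² + (-0.0186·111.24)²) = √(0.335084 + 4.281026) = 2.1485 km
12: √((0.0234·111.32)² + (-0.0197·111.24)²) = √(6.785441 + 4.802357) = 3.4041 km
13: √((0.0053·111.32)² + (-0.0230·111.24)²) = √(0.348095 + 6.546025) = 2.6257 km
14: √((0.0118·111.32)² + (0.0113·111.24)²) = √(1.725482 + 1.580079) = 1.8181 km
Sorted: 10 (0.6074 km) < 3 (1.2325 km) < 6 (1.3490 km) < 4 (1.4082 km) < …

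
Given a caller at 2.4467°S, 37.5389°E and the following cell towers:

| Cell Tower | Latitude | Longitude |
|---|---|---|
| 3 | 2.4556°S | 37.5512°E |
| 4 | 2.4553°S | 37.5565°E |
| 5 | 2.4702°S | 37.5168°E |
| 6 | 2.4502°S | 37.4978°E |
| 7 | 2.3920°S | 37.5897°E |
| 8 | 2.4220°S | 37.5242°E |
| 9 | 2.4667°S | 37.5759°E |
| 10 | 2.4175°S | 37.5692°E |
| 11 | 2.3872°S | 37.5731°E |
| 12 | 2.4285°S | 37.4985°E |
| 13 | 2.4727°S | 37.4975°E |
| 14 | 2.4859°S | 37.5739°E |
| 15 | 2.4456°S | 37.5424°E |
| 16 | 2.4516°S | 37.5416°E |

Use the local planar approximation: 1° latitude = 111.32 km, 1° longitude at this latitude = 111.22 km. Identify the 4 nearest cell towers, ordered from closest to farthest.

15, 16, 3, 4

Distances from 2.4467°S, 37.5389°E:
3: √((-0.0089·111.32)² + (0.0123·111.22)²) = √(0.981582 + 1.871440) = 1.6891 km
4: √((-0.0086·111.32)² + (0.0176·111.22)²) = √(0.916523 + 3.831697) = 2.1790 km
5: √((-0.0235·111.32)² + (-0.0221·111.22)²) = √(6.843561 + 6.041577) = 3.5896 km
6: √((-0.0035·111.32)² + (-0.0411·111.22)²) = √(0.151804 + 20.895339) = 4.5877 km
7: √((0.0547·111.32)² + (0.0508·111.22)²) = √(37.078405 + 31.922229) = 8.3067 km
8: √((0.0247·111.32)² + (-0.0147·111.22)²) = √(7.560322 + 2.673009) = 3.1990 km
9: √((-0.0200·111.32)² + (0.0370·111.22)²) = √(4.956857 + 16.934377) = 4.6788 km
10: √((0.0292·111.32)² + (0.0303·111.22)²) = √(10.566036 + 11.356671) = 4.6822 km
11: √((0.0595·111.32)² + (0.0342·111.22)²) = √(43.871282 + 14.468316) = 7.6380 km
12: √((0.0182·111.32)² + (-0.0404·111.22)²) = √(4.104773 + 20.189637) = 4.9289 km
13: √((-0.0260·111.32)² + (-0.0414·111.22)²) = √(8.377088 + 21.201494) = 5.4386 km
14: √((-0.0392·111.32)² + (0.0350·111.22)²) = √(19.042262 + 15.153113) = 5.8477 km
15: √((0.0011·111.32)² + (0.0035·111.22)²) = √(0.014994 + 0.151531) = 0.4081 km
16: √((-0.0049·111.32)² + (0.0027·111.22)²) = √(0.297535 + 0.090176) = 0.6227 km
Sorted: 15 (0.4081 km) < 16 (0.6227 km) < 3 (1.6891 km) < 4 (2.1790 km) < 8 (3.1990 km) < 5 (3.5896 km) < …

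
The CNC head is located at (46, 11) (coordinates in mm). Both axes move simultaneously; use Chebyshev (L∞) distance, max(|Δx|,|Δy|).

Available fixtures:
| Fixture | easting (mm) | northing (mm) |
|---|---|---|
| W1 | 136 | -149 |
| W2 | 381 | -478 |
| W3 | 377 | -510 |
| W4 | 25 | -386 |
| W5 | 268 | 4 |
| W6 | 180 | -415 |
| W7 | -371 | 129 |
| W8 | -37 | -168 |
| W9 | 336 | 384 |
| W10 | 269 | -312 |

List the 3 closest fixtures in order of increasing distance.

Distances from (46, 11):
W1: max(|90|, |-160|) = 160 mm
W2: max(|335|, |-489|) = 489 mm
W3: max(|331|, |-521|) = 521 mm
W4: max(|-21|, |-397|) = 397 mm
W5: max(|222|, |-7|) = 222 mm
W6: max(|134|, |-426|) = 426 mm
W7: max(|-417|, |118|) = 417 mm
W8: max(|-83|, |-179|) = 179 mm
W9: max(|290|, |373|) = 373 mm
W10: max(|223|, |-323|) = 323 mm
Sorted: W1 (160 mm) < W8 (179 mm) < W5 (222 mm) < W10 (323 mm) < W9 (373 mm) < …

W1, W8, W5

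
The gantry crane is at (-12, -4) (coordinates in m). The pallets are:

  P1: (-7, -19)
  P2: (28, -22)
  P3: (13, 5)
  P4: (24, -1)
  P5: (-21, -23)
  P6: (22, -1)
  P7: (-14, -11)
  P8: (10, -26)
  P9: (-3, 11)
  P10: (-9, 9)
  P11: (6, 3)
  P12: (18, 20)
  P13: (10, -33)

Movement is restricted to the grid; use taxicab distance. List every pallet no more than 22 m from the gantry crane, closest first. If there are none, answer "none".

P7, P10, P1

Distances from (-12, -4):
P1: |5| + |-15| = 5 + 15 = 20 m
P2: |40| + |-18| = 40 + 18 = 58 m
P3: |25| + |9| = 25 + 9 = 34 m
P4: |36| + |3| = 36 + 3 = 39 m
P5: |-9| + |-19| = 9 + 19 = 28 m
P6: |34| + |3| = 34 + 3 = 37 m
P7: |-2| + |-7| = 2 + 7 = 9 m
P8: |22| + |-22| = 22 + 22 = 44 m
P9: |9| + |15| = 9 + 15 = 24 m
P10: |3| + |13| = 3 + 13 = 16 m
P11: |18| + |7| = 18 + 7 = 25 m
P12: |30| + |24| = 30 + 24 = 54 m
P13: |22| + |-29| = 22 + 29 = 51 m
Threshold 22 m: P7 (9 m), P10 (16 m), P1 (20 m) are within range.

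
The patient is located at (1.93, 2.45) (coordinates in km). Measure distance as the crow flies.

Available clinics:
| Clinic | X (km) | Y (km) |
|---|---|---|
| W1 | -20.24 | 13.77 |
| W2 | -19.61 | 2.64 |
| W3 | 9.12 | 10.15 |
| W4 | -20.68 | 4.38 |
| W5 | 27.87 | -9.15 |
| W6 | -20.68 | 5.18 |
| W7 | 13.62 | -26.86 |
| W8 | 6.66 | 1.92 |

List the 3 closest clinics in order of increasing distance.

Distances from (1.93, 2.45):
W1: √((-22.17)² + (11.32)²) = √(491.5089 + 128.1424) = 24.89 km
W2: √((-21.54)² + (0.19)²) = √(463.9716 + 0.0361) = 21.54 km
W3: √((7.19)² + (7.70)²) = √(51.6961 + 59.2900) = 10.53 km
W4: √((-22.61)² + (1.93)²) = √(511.2121 + 3.7249) = 22.69 km
W5: √((25.94)² + (-11.60)²) = √(672.8836 + 134.5600) = 28.42 km
W6: √((-22.61)² + (2.73)²) = √(511.2121 + 7.4529) = 22.77 km
W7: √((11.69)² + (-29.31)²) = √(136.6561 + 859.0761) = 31.56 km
W8: √((4.73)² + (-0.53)²) = √(22.3729 + 0.2809) = 4.76 km
Sorted: W8 (4.76 km) < W3 (10.53 km) < W2 (21.54 km) < W4 (22.69 km) < W6 (22.77 km) < …

W8, W3, W2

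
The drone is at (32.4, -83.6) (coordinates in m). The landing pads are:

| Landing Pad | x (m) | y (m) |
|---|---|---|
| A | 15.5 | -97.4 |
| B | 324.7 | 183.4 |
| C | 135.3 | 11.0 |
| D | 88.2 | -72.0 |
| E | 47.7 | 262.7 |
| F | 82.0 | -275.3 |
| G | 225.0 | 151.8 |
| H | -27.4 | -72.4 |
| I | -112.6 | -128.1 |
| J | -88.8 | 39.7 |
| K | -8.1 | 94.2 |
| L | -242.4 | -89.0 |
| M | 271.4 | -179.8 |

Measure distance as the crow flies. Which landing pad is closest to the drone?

A

Distances from (32.4, -83.6):
A: √((-16.9)² + (-13.8)²) = √(285.610 + 190.440) = 21.8 m
B: √((292.3)² + (267.0)²) = √(85439.290 + 71289.000) = 395.9 m
C: √((102.9)² + (94.6)²) = √(10588.410 + 8949.160) = 139.8 m
D: √((55.8)² + (11.6)²) = √(3113.640 + 134.560) = 57.0 m
E: √((15.3)² + (346.3)²) = √(234.090 + 119923.690) = 346.6 m
F: √((49.6)² + (-191.7)²) = √(2460.160 + 36748.890) = 198.0 m
G: √((192.6)² + (235.4)²) = √(37094.760 + 55413.160) = 304.2 m
H: √((-59.8)² + (11.2)²) = √(3576.040 + 125.440) = 60.8 m
I: √((-145.0)² + (-44.5)²) = √(21025.000 + 1980.250) = 151.7 m
J: √((-121.2)² + (123.3)²) = √(14689.440 + 15202.890) = 172.9 m
K: √((-40.5)² + (177.8)²) = √(1640.250 + 31612.840) = 182.4 m
L: √((-274.8)² + (-5.4)²) = √(75515.040 + 29.160) = 274.9 m
M: √((239.0)² + (-96.2)²) = √(57121.000 + 9254.440) = 257.6 m
Minimum: A at 21.8 m.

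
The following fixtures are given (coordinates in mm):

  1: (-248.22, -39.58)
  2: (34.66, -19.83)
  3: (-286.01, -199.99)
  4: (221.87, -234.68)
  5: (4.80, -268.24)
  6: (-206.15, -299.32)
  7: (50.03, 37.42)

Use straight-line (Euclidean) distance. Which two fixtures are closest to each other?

2 and 7

Pairwise distances:
2–7: 59.28 mm
3–6: 127.45 mm
1–3: 164.80 mm
5–6: 213.23 mm
4–5: 219.65 mm
2–5: 250.20 mm
1–6: 263.12 mm
1–2: 283.57 mm
2–4: 284.97 mm
3–5: 298.71 mm
1–7: 308.03 mm
5–7: 308.99 mm
4–7: 321.82 mm
1–5: 341.03 mm
2–3: 367.81 mm
2–6: 368.92 mm
3–7: 411.44 mm
6–7: 423.11 mm
4–6: 432.87 mm
1–4: 508.97 mm
3–4: 509.06 mm
Closest pair: 2–7 at 59.28 mm.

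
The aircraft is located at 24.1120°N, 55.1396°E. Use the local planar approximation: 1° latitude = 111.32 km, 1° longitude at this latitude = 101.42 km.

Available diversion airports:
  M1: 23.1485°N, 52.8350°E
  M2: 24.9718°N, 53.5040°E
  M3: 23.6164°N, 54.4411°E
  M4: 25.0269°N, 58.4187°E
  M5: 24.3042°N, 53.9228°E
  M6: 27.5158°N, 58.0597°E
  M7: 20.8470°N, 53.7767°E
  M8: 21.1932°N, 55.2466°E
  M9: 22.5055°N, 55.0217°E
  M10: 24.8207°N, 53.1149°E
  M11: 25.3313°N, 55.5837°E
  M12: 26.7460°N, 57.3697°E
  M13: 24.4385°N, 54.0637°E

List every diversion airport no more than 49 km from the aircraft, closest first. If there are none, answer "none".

Distances from 24.1120°N, 55.1396°E:
M1: √((-0.9635·111.32)² + (-2.3046·101.42)²) = √(11504.025437 + 54630.896515) = 257.1671 km
M2: √((0.8598·111.32)² + (-1.6356·101.42)²) = √(9160.966118 + 27517.021058) = 191.5150 km
M3: √((-0.4956·111.32)² + (-0.6985·101.42)²) = √(3043.750085 + 5018.570545) = 89.7904 km
M4: √((0.9149·111.32)² + (3.2791·101.42)²) = √(10372.743783 + 110600.358529) = 347.8119 km
M5: √((0.1922·111.32)² + (-1.2168·101.42)²) = √(457.776150 + 15229.498923) = 125.2489 km
M6: √((3.4038·111.32)² + (2.9201·101.42)²) = √(143573.558046 + 87708.697369) = 480.9181 km
M7: √((-3.2650·111.32)² + (-1.3629·101.42)²) = √(132103.026216 + 19106.238536) = 388.8564 km
M8: √((-2.9188·111.32)² + (0.1070·101.42)²) = √(105573.536670 + 117.764602) = 325.1020 km
M9: √((-1.6065·111.32)² + (-0.1179·101.42)²) = √(31982.164674 + 142.979845) = 179.2349 km
M10: √((0.7087·111.32)² + (-2.0247·101.42)²) = √(6224.024032 + 42166.599416) = 219.9787 km
M11: √((1.2193·111.32)² + (0.4441·101.42)²) = √(18423.305041 + 2028.657630) = 143.0104 km
M12: √((2.6340·111.32)² + (2.2301·101.42)²) = √(85976.138717 + 51155.918622) = 370.3135 km
M13: √((0.3265·111.32)² + (-1.0759·101.42)²) = √(1321.030262 + 11906.689476) = 115.0118 km
Threshold 49 km: none within range.

none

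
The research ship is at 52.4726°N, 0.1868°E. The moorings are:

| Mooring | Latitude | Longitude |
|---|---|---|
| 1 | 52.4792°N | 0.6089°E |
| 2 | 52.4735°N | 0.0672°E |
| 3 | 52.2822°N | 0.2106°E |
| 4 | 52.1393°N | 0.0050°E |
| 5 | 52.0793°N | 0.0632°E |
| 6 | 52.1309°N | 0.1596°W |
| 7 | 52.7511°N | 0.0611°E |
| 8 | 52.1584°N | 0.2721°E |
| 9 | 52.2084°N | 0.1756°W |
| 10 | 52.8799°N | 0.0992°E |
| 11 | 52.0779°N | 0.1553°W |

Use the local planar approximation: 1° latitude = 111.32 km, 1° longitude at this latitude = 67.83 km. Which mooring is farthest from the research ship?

11

Distances from 52.4726°N, 0.1868°E:
1: √((0.0066·111.32)² + (0.4221·67.83)²) = √(0.539802 + 819.736623) = 28.6405 km
2: √((0.0009·111.32)² + (-0.1196·67.83)²) = √(0.010038 + 65.812137) = 8.1131 km
3: √((-0.1904·111.32)² + (0.0238·67.83)²) = √(449.241929 + 2.606139) = 21.2567 km
4: √((-0.3333·111.32)² + (-0.1818·67.83)²) = √(1376.629344 + 152.065744) = 39.0985 km
5: √((-0.3933·111.32)² + (-0.1236·67.83)²) = √(1916.877184 + 70.287901) = 44.5776 km
6: √((-0.3417·111.32)² + (-0.3464·67.83)²) = √(1446.892791 + 552.076678) = 44.7098 km
7: √((0.2785·111.32)² + (-0.1257·67.83)²) = √(961.162447 + 72.696615) = 32.1537 km
8: √((-0.3142·111.32)² + (0.0853·67.83)²) = √(1223.372621 + 33.476627) = 35.4521 km
9: √((-0.2642·111.32)² + (-0.3624·67.83)²) = √(864.991863 + 604.254665) = 38.3308 km
10: √((0.4073·111.32)² + (-0.0876·67.83)²) = √(2055.773273 + 35.306271) = 45.7283 km
11: √((-0.3947·111.32)² + (-0.3421·67.83)²) = √(1930.548196 + 538.455457) = 49.6891 km
Maximum: 11 at 49.6891 km.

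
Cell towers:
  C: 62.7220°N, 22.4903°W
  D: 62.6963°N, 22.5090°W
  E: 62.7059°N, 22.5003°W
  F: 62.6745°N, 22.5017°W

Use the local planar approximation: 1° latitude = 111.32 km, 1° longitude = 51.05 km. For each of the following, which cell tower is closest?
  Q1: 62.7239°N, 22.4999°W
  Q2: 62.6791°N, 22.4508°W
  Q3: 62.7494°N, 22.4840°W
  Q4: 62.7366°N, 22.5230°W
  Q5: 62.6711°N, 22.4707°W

Q1→C; Q2→F; Q3→C; Q4→C; Q5→F

Q1 at 62.7239°N, 22.4999°W:
  C: 0.5338 km
  D: 3.1074 km
  E: 2.0039 km
  F: 5.5000 km
  → nearest: C (0.5338 km)
Q2 at 62.6791°N, 22.4508°W:
  C: 5.1839 km
  D: 3.5346 km
  E: 3.9097 km
  F: 2.6484 km
  → nearest: F (2.6484 km)
Q3 at 62.7494°N, 22.4840°W:
  C: 3.0671 km
  D: 6.0473 km
  E: 4.9134 km
  F: 8.3867 km
  → nearest: C (3.0671 km)
Q4 at 62.7366°N, 22.5230°W:
  C: 2.3298 km
  D: 4.5428 km
  E: 3.6087 km
  F: 6.9980 km
  → nearest: C (2.3298 km)
Q5 at 62.6711°N, 22.4707°W:
  C: 5.7539 km
  D: 3.4194 km
  E: 4.1582 km
  F: 1.6272 km
  → nearest: F (1.6272 km)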